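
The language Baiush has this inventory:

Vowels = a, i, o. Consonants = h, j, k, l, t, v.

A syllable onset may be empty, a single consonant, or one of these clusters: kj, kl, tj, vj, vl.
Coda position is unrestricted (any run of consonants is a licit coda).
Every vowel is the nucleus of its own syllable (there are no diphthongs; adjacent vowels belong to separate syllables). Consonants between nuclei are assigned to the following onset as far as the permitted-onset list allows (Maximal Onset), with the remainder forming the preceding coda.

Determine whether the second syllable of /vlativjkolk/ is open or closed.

closed

Vowels present: a, i, o; each is a nucleus, giving 3 syllables.
V1 /a/ – V2 /i/: just /t/ — single C goes to the following onset.
V2 /i/ – V3 /o/: /vjk/; trying suffixes from longest down, /k/ is the first permitted one, so coda /vj/ | onset /k/.
Putting it together: vla.tivj.kolk.
Syllable 2 is /tivj/ with coda /vj/, so it is closed.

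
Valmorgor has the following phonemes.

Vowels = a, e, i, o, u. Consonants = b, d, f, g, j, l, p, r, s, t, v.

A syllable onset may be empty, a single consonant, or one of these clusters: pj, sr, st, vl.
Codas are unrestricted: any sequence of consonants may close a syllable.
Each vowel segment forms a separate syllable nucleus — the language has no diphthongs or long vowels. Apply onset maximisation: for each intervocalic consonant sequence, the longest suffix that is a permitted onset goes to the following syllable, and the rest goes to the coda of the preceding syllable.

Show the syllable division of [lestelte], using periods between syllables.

le.stel.te

Vowels present: e, e, e; each is a nucleus, giving 3 syllables.
Between /e/ (V1) and /e/ (V2): /st/ is a licit onset in full, so it all attaches to the next syllable.
Between /e/ (V2) and /e/ (V3): /lt/ — longest licit onset from the right is /t/, leaving /l/ as coda.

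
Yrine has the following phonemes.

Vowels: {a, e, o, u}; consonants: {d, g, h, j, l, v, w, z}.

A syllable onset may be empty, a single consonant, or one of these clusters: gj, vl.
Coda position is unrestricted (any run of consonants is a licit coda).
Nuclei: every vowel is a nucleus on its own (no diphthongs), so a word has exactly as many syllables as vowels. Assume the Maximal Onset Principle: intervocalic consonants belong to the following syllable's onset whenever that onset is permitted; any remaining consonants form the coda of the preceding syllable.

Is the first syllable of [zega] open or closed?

Nuclei (vowels): e, a → 2 syllables.
σ1/σ2 boundary: just /g/ — single C goes to the following onset.
Result: ze.ga.
Syllable 1 is /ze/; it ends in its nucleus with no coda, so it is open.

open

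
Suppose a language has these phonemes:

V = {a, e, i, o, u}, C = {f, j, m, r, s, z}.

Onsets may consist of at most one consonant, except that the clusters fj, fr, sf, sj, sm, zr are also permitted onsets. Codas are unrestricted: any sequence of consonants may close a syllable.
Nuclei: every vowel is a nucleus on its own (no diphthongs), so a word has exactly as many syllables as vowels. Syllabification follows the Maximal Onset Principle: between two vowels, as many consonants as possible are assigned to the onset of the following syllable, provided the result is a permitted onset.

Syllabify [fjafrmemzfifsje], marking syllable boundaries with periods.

fjafr.memz.fif.sje

Nuclei (vowels): a, e, i, e → 4 syllables.
σ1/σ2 boundary: /frm/ splits as /fr/ + /m/ (/m/ is the longest suffix that is a licit onset).
σ2/σ3 boundary: cluster /mzf/ — the longest permitted-onset suffix is /f/; onset = /f/, preceding coda = /mz/.
σ3/σ4 boundary: cluster /fsj/ — the longest permitted-onset suffix is /sj/; onset = /sj/, preceding coda = /f/.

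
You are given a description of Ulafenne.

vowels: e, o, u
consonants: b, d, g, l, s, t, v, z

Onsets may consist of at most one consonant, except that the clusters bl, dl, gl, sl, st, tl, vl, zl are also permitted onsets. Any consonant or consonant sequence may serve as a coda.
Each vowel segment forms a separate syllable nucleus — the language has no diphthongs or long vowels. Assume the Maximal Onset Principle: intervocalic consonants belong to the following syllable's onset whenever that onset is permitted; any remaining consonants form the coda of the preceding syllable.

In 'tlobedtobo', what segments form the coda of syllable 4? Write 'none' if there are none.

none

Nuclei (vowels): o, e, o, o → 4 syllables.
σ1/σ2 boundary: /b/ is a single consonant, so it becomes the next onset.
σ2/σ3 boundary: /dt/ splits as /d/ + /t/ (/t/ is the longest suffix that is a licit onset).
σ3/σ4 boundary: /b/ → onset of the next syllable (single consonants are always licit onsets).
Putting it together: tlo.bed.to.bo.
Syllable 4 is /bo/: onset /b/, nucleus /o/, coda ∅.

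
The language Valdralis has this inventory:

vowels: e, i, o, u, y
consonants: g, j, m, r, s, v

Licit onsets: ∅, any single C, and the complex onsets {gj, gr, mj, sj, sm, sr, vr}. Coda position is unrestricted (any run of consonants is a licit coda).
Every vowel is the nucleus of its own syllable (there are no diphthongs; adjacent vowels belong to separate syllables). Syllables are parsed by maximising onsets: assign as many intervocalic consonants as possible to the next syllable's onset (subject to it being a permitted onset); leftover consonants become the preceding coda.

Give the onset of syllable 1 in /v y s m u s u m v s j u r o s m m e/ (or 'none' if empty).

The vowels are y, u, u, u, o, e — 6 nuclei, so 6 syllables.
σ1/σ2 boundary: /sm/ is a licit onset in full, so it all attaches to the next syllable.
σ2/σ3 boundary: /s/ is a single consonant, so it becomes the next onset.
σ3/σ4 boundary: cluster /mvsj/ — the longest permitted-onset suffix is /sj/; onset = /sj/, preceding coda = /mv/.
σ4/σ5 boundary: just /r/ — single C goes to the following onset.
σ5/σ6 boundary: cluster /smm/ — the longest permitted-onset suffix is /m/; onset = /m/, preceding coda = /sm/.
Putting it together: vy.smu.sumv.sju.rosm.me.
Syllable 1 is /vy/: onset /v/, nucleus /y/, coda ∅.

v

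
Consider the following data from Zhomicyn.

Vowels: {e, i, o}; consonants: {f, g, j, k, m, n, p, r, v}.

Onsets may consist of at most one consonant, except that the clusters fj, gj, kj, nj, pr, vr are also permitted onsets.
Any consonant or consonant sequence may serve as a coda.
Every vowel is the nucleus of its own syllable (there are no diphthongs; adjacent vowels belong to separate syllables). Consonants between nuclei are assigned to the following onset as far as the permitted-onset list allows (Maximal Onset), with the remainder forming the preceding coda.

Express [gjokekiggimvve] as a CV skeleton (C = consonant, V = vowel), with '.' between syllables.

CCV.CV.CVC.CVCC.CV

Vowels present: o, e, i, i, e; each is a nucleus, giving 5 syllables.
/o…e/ gap (V1→V2): just /k/ — single C goes to the following onset.
/e…i/ gap (V2→V3): just /k/ — single C goes to the following onset.
/i…i/ gap (V3→V4): cluster /gg/ — the longest permitted-onset suffix is /g/; onset = /g/, preceding coda = /g/.
/i…e/ gap (V4→V5): /mvv/; trying suffixes from longest down, /v/ is the first permitted one, so coda /mv/ | onset /v/.
So the parse is gjo.ke.kig.gimv.ve.
Mapping each syllable to C/V: /gjo/ → CCV, /ke/ → CV, /kig/ → CVC, /gimv/ → CVCC, /ve/ → CV.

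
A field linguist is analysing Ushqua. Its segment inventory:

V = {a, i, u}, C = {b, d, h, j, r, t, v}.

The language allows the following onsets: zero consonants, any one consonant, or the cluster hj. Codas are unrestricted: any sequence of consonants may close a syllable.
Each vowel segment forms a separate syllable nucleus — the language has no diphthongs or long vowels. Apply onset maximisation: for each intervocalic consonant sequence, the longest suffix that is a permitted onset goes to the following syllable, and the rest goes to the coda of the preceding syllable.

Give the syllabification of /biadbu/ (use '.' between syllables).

The vowels are i, a, u — 3 nuclei, so 3 syllables.
Between /i/ (V1) and /a/ (V2): nothing intervenes; syllable break is V.V.
Between /a/ (V2) and /u/ (V3): /db/ — longest licit onset from the right is /b/, leaving /d/ as coda.

bi.ad.bu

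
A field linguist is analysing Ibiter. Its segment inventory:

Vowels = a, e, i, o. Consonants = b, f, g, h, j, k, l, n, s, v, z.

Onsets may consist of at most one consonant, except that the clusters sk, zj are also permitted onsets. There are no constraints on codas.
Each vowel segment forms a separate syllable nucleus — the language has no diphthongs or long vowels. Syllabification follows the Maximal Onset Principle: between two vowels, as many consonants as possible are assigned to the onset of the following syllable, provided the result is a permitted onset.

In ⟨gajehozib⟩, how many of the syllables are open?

3

Nuclei (vowels): a, e, o, i → 4 syllables.
V1 /a/ – V2 /e/: just /j/ — single C goes to the following onset.
V2 /e/ – V3 /o/: /h/ → onset of the next syllable (single consonants are always licit onsets).
V3 /o/ – V4 /i/: /z/ → onset of the next syllable (single consonants are always licit onsets).
So the parse is ga.je.ho.zib.
Classifying each syllable: /ga/ (open), /je/ (open), /ho/ (open), /zib/ (closed).
Open syllables: 3.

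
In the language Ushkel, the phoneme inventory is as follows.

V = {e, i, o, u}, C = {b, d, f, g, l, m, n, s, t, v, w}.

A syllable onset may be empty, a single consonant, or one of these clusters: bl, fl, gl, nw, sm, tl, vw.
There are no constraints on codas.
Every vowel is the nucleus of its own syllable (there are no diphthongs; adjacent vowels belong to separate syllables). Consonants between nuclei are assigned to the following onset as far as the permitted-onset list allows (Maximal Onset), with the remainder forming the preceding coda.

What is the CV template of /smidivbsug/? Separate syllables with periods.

CCV.CVCC.CVC

Nuclei (vowels): i, i, u → 3 syllables.
V1 /i/ – V2 /i/: just /d/ — single C goes to the following onset.
V2 /i/ – V3 /u/: cluster /vbs/ — the longest permitted-onset suffix is /s/; onset = /s/, preceding coda = /vb/.
So the parse is smi.divb.sug.
Mapping each syllable to C/V: /smi/ → CCV, /divb/ → CVCC, /sug/ → CVC.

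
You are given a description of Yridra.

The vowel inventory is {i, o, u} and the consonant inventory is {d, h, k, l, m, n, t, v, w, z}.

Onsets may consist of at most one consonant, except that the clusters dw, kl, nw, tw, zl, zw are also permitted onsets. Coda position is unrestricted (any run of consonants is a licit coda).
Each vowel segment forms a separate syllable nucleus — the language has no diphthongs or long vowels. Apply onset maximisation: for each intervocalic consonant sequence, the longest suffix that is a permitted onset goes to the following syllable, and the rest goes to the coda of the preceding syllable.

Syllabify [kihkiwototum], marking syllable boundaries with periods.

Nuclei (vowels): i, i, o, o, u → 5 syllables.
σ1/σ2 boundary: /hk/ splits as /h/ + /k/ (/k/ is the longest suffix that is a licit onset).
σ2/σ3 boundary: just /w/ — single C goes to the following onset.
σ3/σ4 boundary: just /t/ — single C goes to the following onset.
σ4/σ5 boundary: /t/ is a single consonant, so it becomes the next onset.

kih.ki.wo.to.tum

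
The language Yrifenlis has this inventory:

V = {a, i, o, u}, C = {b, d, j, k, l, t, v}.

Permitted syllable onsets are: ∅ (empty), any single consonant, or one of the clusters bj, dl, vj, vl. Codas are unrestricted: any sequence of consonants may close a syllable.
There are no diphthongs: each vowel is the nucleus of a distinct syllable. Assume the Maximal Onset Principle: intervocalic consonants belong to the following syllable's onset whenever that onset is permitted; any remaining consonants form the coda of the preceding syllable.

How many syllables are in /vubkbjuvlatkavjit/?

Vowels present: u, u, a, a, i; each is a nucleus, giving 5 syllables.

5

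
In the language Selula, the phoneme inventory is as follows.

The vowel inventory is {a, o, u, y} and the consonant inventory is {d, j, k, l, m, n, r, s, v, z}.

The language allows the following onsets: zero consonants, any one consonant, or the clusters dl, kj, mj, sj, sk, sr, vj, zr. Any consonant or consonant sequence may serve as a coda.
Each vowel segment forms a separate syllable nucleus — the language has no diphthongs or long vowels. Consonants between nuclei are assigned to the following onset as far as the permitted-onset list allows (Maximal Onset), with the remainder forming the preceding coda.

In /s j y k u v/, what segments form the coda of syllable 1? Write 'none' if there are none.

The vowels are y, u — 2 nuclei, so 2 syllables.
σ1/σ2 boundary: /k/ → onset of the next syllable (single consonants are always licit onsets).
Putting it together: sjy.kuv.
Syllable 1 is /sjy/: onset /sj/, nucleus /y/, coda ∅.

none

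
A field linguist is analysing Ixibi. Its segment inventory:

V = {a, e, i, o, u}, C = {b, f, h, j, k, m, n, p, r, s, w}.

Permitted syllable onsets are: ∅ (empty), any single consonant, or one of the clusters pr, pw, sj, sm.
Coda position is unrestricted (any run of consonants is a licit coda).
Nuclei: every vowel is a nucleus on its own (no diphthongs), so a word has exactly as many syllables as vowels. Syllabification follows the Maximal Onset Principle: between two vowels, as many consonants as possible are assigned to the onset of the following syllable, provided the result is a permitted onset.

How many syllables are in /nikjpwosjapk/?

3

Vowels present: i, o, a; each is a nucleus, giving 3 syllables.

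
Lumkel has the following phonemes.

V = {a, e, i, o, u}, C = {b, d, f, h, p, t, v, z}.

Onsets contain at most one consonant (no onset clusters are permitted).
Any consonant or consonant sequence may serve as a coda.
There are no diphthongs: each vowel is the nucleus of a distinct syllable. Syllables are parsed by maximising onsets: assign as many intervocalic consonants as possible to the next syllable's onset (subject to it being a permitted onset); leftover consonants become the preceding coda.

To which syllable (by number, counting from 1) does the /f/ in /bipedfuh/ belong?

3

Nuclei (vowels): i, e, u → 3 syllables.
Between /i/ (V1) and /e/ (V2): just /p/ — single C goes to the following onset.
Between /e/ (V2) and /u/ (V3): /df/; trying suffixes from longest down, /f/ is the first permitted one, so coda /d/ | onset /f/.
Syllabification: bi.ped.fuh.
The /f/ is in the onset of syllable 3 (/fuh/).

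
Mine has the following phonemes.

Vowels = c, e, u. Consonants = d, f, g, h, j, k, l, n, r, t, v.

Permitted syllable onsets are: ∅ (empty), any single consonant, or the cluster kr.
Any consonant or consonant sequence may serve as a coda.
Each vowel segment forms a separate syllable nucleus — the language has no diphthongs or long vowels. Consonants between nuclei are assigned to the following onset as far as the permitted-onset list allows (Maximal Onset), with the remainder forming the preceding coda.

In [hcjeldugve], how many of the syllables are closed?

The vowels are c, e, u, e — 4 nuclei, so 4 syllables.
/c…e/ gap (V1→V2): /j/ is a single consonant, so it becomes the next onset.
/e…u/ gap (V2→V3): /ld/ — longest licit onset from the right is /d/, leaving /l/ as coda.
/u…e/ gap (V3→V4): /gv/; trying suffixes from longest down, /v/ is the first permitted one, so coda /g/ | onset /v/.
Syllabification: hc.jel.dug.ve.
Classifying each syllable: /hc/ (open), /jel/ (closed), /dug/ (closed), /ve/ (open).
Closed syllables: 2.

2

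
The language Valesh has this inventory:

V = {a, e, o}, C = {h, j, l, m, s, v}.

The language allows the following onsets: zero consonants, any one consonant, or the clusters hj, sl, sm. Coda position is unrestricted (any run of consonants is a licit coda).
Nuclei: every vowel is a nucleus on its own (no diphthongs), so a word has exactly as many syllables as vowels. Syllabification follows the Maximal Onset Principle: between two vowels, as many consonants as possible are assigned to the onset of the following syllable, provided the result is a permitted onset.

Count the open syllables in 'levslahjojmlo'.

2

Nuclei (vowels): e, a, o, o → 4 syllables.
Between /e/ (V1) and /a/ (V2): /vsl/ — longest licit onset from the right is /sl/, leaving /v/ as coda.
Between /a/ (V2) and /o/ (V3): /hj/ — entire cluster is a permitted onset → onset /hj/, coda ∅.
Between /o/ (V3) and /o/ (V4): cluster /jml/ — the longest permitted-onset suffix is /l/; onset = /l/, preceding coda = /jm/.
Putting it together: lev.sla.hjojm.lo.
Classifying each syllable: /lev/ (closed), /sla/ (open), /hjojm/ (closed), /lo/ (open).
Open syllables: 2.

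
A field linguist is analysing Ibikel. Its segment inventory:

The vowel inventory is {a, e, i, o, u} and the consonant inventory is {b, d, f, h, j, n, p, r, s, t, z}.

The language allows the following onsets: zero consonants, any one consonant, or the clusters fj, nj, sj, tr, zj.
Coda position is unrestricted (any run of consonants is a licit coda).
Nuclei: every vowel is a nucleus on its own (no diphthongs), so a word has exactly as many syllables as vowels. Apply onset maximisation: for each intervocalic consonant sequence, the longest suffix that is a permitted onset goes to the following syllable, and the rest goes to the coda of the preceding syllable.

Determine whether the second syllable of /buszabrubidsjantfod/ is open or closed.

closed

The vowels are u, a, u, i, a, o — 6 nuclei, so 6 syllables.
σ1/σ2 boundary: /sz/ — longest licit onset from the right is /z/, leaving /s/ as coda.
σ2/σ3 boundary: cluster /br/ — the longest permitted-onset suffix is /r/; onset = /r/, preceding coda = /b/.
σ3/σ4 boundary: /b/ is a single consonant, so it becomes the next onset.
σ4/σ5 boundary: /dsj/ splits as /d/ + /sj/ (/sj/ is the longest suffix that is a licit onset).
σ5/σ6 boundary: /ntf/ — longest licit onset from the right is /f/, leaving /nt/ as coda.
So the parse is bus.zab.ru.bid.sjant.fod.
Syllable 2 is /zab/ with coda /b/, so it is closed.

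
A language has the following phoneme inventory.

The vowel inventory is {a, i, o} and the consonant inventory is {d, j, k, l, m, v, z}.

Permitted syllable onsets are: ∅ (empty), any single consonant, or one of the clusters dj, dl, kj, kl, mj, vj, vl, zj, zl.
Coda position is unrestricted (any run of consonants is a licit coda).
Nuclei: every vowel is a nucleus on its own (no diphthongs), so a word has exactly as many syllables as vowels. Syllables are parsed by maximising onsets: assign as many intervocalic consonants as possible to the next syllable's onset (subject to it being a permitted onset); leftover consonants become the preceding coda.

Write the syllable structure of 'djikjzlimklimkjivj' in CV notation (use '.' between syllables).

CCVCC.CCVC.CCVC.CCVCC

Vowels present: i, i, i, i; each is a nucleus, giving 4 syllables.
/i…i/ gap (V1→V2): /kjzl/; trying suffixes from longest down, /zl/ is the first permitted one, so coda /kj/ | onset /zl/.
/i…i/ gap (V2→V3): /mkl/ splits as /m/ + /kl/ (/kl/ is the longest suffix that is a licit onset).
/i…i/ gap (V3→V4): /mkj/; trying suffixes from longest down, /kj/ is the first permitted one, so coda /m/ | onset /kj/.
So the parse is djikj.zlim.klim.kjivj.
Mapping each syllable to C/V: /djikj/ → CCVCC, /zlim/ → CCVC, /klim/ → CCVC, /kjivj/ → CCVCC.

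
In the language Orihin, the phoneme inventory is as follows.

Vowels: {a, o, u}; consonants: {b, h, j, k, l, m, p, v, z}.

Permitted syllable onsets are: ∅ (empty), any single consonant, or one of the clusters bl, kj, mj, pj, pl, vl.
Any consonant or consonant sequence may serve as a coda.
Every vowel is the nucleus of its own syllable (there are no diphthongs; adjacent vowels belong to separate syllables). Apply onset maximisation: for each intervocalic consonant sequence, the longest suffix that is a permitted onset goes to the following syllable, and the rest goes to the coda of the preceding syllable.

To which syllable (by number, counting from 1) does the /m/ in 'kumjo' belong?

Vowels present: u, o; each is a nucleus, giving 2 syllables.
σ1/σ2 boundary: /mj/ — entire cluster is a permitted onset → onset /mj/, coda ∅.
Syllabification: ku.mjo.
The /m/ is in the onset of syllable 2 (/mjo/).

2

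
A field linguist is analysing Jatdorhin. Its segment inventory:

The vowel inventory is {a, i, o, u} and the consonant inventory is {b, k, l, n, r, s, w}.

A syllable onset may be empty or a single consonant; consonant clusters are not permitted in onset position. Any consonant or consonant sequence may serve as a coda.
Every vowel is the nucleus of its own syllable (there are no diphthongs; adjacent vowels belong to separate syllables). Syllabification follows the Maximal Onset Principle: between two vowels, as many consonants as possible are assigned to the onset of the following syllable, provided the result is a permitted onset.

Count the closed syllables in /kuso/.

0

Nuclei (vowels): u, o → 2 syllables.
/u…o/ gap (V1→V2): /s/ is a single consonant, so it becomes the next onset.
So the parse is ku.so.
Classifying each syllable: /ku/ (open), /so/ (open).
Closed syllables: 0.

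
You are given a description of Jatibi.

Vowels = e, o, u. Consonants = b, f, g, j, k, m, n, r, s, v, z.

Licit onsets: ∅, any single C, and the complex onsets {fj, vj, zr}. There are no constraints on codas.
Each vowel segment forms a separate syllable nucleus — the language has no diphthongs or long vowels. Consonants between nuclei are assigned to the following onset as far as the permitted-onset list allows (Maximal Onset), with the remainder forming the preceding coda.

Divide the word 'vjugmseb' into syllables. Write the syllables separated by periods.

Nuclei (vowels): u, e → 2 syllables.
σ1/σ2 boundary: /gms/ — longest licit onset from the right is /s/, leaving /gm/ as coda.

vjugm.seb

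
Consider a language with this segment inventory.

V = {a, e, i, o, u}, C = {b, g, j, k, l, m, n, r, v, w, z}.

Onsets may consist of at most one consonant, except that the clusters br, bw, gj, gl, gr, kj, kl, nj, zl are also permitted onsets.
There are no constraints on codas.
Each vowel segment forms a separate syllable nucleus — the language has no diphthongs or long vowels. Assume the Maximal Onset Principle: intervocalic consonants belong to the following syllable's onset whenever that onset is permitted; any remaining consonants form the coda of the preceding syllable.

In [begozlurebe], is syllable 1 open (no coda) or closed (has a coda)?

open

The vowels are e, o, u, e, e — 5 nuclei, so 5 syllables.
Between /e/ (V1) and /o/ (V2): /g/ → onset of the next syllable (single consonants are always licit onsets).
Between /o/ (V2) and /u/ (V3): /zl/ — entire cluster is a permitted onset → onset /zl/, coda ∅.
Between /u/ (V3) and /e/ (V4): /r/ → onset of the next syllable (single consonants are always licit onsets).
Between /e/ (V4) and /e/ (V5): /b/ is a single consonant, so it becomes the next onset.
Result: be.go.zlu.re.be.
Syllable 1 is /be/; it ends in its nucleus with no coda, so it is open.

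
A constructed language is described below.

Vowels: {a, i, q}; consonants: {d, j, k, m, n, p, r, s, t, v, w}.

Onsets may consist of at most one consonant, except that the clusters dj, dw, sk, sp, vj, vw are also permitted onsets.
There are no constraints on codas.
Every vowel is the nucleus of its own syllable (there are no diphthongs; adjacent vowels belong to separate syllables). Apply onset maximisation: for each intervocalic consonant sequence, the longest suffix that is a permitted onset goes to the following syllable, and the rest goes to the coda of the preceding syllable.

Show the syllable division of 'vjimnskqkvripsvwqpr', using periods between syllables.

vjimn.skqkv.rips.vwqpr

The vowels are i, q, i, q — 4 nuclei, so 4 syllables.
V1 /i/ – V2 /q/: /mnsk/; trying suffixes from longest down, /sk/ is the first permitted one, so coda /mn/ | onset /sk/.
V2 /q/ – V3 /i/: cluster /kvr/ — the longest permitted-onset suffix is /r/; onset = /r/, preceding coda = /kv/.
V3 /i/ – V4 /q/: cluster /psvw/ — the longest permitted-onset suffix is /vw/; onset = /vw/, preceding coda = /ps/.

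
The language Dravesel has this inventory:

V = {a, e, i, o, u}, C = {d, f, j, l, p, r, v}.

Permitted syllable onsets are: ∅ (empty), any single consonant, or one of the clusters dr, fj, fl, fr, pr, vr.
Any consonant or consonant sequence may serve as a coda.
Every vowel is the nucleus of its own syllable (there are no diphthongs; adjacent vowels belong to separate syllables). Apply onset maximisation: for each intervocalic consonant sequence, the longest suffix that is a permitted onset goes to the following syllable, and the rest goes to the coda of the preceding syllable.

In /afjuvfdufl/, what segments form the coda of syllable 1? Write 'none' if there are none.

none

Nuclei (vowels): a, u, u → 3 syllables.
/a…u/ gap (V1→V2): /fj/ is a licit onset in full, so it all attaches to the next syllable.
/u…u/ gap (V2→V3): /vfd/; trying suffixes from longest down, /d/ is the first permitted one, so coda /vf/ | onset /d/.
So the parse is a.fjuvf.dufl.
Syllable 1 is /a/: onset ∅, nucleus /a/, coda ∅.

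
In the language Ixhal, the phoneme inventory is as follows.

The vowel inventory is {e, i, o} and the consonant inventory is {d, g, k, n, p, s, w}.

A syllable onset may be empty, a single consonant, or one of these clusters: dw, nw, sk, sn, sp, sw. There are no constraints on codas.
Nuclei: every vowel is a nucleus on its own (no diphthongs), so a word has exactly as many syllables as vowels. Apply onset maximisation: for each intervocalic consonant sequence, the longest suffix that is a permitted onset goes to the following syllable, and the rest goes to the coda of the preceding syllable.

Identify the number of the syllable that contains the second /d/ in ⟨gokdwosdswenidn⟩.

2

The vowels are o, o, e, i — 4 nuclei, so 4 syllables.
V1 /o/ – V2 /o/: cluster /kdw/ — the longest permitted-onset suffix is /dw/; onset = /dw/, preceding coda = /k/.
V2 /o/ – V3 /e/: /sdsw/ splits as /sd/ + /sw/ (/sw/ is the longest suffix that is a licit onset).
V3 /e/ – V4 /i/: just /n/ — single C goes to the following onset.
So the parse is gok.dwosd.swe.nidn.
The second /d/ is in the coda of syllable 2 (/dwosd/).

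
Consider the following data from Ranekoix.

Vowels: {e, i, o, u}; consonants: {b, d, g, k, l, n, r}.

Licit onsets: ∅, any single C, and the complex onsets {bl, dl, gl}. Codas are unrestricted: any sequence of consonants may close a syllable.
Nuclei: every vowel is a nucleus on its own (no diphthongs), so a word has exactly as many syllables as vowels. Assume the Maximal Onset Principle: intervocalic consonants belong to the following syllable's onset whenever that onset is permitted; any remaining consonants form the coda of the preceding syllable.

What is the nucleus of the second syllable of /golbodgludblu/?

Nuclei (vowels): o, o, u, u → 4 syllables.
The second nucleus (vowel 2 from the left) is /o/.

o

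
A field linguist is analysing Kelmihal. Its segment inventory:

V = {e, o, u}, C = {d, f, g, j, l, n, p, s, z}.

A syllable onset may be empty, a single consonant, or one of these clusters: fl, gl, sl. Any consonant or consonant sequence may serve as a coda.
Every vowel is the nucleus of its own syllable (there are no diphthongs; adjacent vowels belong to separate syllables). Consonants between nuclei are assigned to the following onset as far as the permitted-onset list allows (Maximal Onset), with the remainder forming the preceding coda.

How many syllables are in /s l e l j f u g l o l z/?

The vowels are e, u, o — 3 nuclei, so 3 syllables.

3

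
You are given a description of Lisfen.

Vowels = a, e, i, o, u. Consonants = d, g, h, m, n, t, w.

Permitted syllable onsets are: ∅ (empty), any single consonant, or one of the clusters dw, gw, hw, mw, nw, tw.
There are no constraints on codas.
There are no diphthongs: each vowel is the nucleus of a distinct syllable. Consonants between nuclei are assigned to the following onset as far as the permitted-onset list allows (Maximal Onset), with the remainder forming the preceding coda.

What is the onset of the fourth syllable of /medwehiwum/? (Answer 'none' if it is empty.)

The vowels are e, e, i, u — 4 nuclei, so 4 syllables.
V1 /e/ – V2 /e/: /dw/ is a licit onset in full, so it all attaches to the next syllable.
V2 /e/ – V3 /i/: just /h/ — single C goes to the following onset.
V3 /i/ – V4 /u/: just /w/ — single C goes to the following onset.
Putting it together: me.dwe.hi.wum.
Syllable 4 is /wum/: onset /w/, nucleus /u/, coda /m/.

w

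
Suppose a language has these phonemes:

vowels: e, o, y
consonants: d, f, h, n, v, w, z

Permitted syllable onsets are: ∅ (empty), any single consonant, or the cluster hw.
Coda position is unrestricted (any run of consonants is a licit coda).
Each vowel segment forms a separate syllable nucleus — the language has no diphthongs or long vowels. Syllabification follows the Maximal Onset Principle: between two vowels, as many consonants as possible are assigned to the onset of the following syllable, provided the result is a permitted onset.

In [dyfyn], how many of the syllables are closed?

The vowels are y, y — 2 nuclei, so 2 syllables.
Between /y/ (V1) and /y/ (V2): /f/ → onset of the next syllable (single consonants are always licit onsets).
So the parse is dy.fyn.
Classifying each syllable: /dy/ (open), /fyn/ (closed).
Closed syllables: 1.

1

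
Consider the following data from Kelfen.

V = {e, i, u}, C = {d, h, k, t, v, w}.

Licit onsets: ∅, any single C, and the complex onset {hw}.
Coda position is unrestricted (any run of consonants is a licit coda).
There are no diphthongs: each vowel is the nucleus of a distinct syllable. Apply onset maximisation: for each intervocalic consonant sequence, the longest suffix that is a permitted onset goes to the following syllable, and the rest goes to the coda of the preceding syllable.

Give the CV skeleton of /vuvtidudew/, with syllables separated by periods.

CVC.CV.CV.CVC

The vowels are u, i, u, e — 4 nuclei, so 4 syllables.
σ1/σ2 boundary: /vt/ — longest licit onset from the right is /t/, leaving /v/ as coda.
σ2/σ3 boundary: /d/ is a single consonant, so it becomes the next onset.
σ3/σ4 boundary: just /d/ — single C goes to the following onset.
Result: vuv.ti.du.dew.
Mapping each syllable to C/V: /vuv/ → CVC, /ti/ → CV, /du/ → CV, /dew/ → CVC.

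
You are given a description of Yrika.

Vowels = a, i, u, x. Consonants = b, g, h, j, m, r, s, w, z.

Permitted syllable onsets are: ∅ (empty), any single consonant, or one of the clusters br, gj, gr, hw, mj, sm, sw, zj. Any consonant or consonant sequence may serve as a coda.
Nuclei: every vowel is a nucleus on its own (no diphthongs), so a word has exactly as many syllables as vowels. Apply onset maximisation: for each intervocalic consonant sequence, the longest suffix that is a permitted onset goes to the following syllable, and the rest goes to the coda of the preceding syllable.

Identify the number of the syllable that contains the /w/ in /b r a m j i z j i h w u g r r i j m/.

The vowels are a, i, i, u, i — 5 nuclei, so 5 syllables.
Between /a/ (V1) and /i/ (V2): /mj/ — entire cluster is a permitted onset → onset /mj/, coda ∅.
Between /i/ (V2) and /i/ (V3): /zj/ — entire cluster is a permitted onset → onset /zj/, coda ∅.
Between /i/ (V3) and /u/ (V4): /hw/ — entire cluster is a permitted onset → onset /hw/, coda ∅.
Between /u/ (V4) and /i/ (V5): /grr/ — longest licit onset from the right is /r/, leaving /gr/ as coda.
Syllabification: bra.mji.zji.hwugr.rijm.
The /w/ is in the onset of syllable 4 (/hwugr/).

4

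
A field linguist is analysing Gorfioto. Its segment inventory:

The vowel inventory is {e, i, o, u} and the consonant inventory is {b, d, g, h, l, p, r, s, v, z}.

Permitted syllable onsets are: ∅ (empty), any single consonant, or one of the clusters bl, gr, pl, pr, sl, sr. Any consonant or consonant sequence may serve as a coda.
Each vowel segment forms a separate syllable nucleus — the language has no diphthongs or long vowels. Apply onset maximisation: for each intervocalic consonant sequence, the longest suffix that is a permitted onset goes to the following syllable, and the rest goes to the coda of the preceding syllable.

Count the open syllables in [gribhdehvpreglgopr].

0

Vowels present: i, e, e, o; each is a nucleus, giving 4 syllables.
σ1/σ2 boundary: /bhd/; trying suffixes from longest down, /d/ is the first permitted one, so coda /bh/ | onset /d/.
σ2/σ3 boundary: cluster /hvpr/ — the longest permitted-onset suffix is /pr/; onset = /pr/, preceding coda = /hv/.
σ3/σ4 boundary: /glg/ — longest licit onset from the right is /g/, leaving /gl/ as coda.
So the parse is gribh.dehv.pregl.gopr.
Classifying each syllable: /gribh/ (closed), /dehv/ (closed), /pregl/ (closed), /gopr/ (closed).
Open syllables: 0.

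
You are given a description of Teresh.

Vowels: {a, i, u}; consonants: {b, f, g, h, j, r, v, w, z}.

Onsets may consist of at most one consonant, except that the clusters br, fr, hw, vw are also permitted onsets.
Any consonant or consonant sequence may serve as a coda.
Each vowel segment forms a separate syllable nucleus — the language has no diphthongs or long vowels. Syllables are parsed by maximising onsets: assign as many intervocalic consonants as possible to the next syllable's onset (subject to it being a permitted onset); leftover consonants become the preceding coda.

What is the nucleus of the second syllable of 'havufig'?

Nuclei (vowels): a, u, i → 3 syllables.
The second nucleus (vowel 2 from the left) is /u/.

u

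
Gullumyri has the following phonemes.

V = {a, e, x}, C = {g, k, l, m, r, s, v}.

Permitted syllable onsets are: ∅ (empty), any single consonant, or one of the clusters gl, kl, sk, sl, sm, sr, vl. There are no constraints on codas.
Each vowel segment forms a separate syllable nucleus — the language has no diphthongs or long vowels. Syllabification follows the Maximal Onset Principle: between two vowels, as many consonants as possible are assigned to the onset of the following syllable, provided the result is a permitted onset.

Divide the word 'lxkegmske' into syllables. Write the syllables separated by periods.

lx.kegm.ske

Nuclei (vowels): x, e, e → 3 syllables.
σ1/σ2 boundary: /k/ is a single consonant, so it becomes the next onset.
σ2/σ3 boundary: /gmsk/ splits as /gm/ + /sk/ (/sk/ is the longest suffix that is a licit onset).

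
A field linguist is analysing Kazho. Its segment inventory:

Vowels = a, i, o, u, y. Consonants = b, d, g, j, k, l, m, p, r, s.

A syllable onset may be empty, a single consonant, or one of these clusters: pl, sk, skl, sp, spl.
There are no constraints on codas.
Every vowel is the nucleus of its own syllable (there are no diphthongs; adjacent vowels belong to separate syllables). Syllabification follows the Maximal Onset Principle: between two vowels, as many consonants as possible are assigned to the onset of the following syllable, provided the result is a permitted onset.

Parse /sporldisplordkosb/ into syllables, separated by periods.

sporl.di.splord.kosb

The vowels are o, i, o, o — 4 nuclei, so 4 syllables.
σ1/σ2 boundary: /rld/ splits as /rl/ + /d/ (/d/ is the longest suffix that is a licit onset).
σ2/σ3 boundary: cluster /spl/ — /spl/ is itself a permitted onset, so the whole cluster goes right; preceding coda = ∅.
σ3/σ4 boundary: cluster /rdk/ — the longest permitted-onset suffix is /k/; onset = /k/, preceding coda = /rd/.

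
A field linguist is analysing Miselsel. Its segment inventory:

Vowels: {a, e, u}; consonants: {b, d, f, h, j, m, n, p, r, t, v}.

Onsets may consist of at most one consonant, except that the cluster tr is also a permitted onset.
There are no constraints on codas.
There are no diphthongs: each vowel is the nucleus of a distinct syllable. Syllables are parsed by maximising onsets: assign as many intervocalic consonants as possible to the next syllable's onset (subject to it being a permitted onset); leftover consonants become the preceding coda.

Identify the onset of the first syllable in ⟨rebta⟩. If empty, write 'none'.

Vowels present: e, a; each is a nucleus, giving 2 syllables.
V1 /e/ – V2 /a/: /bt/; trying suffixes from longest down, /t/ is the first permitted one, so coda /b/ | onset /t/.
Syllabification: reb.ta.
Syllable 1 is /reb/: onset /r/, nucleus /e/, coda /b/.

r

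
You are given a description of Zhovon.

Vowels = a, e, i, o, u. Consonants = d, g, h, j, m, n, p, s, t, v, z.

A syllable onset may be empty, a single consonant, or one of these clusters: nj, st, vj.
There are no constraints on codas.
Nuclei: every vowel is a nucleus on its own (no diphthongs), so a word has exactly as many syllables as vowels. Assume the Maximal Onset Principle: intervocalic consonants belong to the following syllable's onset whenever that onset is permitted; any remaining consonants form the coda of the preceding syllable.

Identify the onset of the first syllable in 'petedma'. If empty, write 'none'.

Vowels present: e, e, a; each is a nucleus, giving 3 syllables.
/e…e/ gap (V1→V2): /t/ → onset of the next syllable (single consonants are always licit onsets).
/e…a/ gap (V2→V3): /dm/; trying suffixes from longest down, /m/ is the first permitted one, so coda /d/ | onset /m/.
Putting it together: pe.ted.ma.
Syllable 1 is /pe/: onset /p/, nucleus /e/, coda ∅.

p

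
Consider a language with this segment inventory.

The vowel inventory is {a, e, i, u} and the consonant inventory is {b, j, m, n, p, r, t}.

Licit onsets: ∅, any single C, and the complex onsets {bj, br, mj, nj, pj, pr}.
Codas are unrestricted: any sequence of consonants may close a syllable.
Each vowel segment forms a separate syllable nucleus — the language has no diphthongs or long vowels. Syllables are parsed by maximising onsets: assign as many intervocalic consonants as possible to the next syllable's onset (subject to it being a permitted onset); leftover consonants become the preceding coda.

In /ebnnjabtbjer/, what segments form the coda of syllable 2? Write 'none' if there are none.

Nuclei (vowels): e, a, e → 3 syllables.
Between /e/ (V1) and /a/ (V2): /bnnj/; trying suffixes from longest down, /nj/ is the first permitted one, so coda /bn/ | onset /nj/.
Between /a/ (V2) and /e/ (V3): cluster /btbj/ — the longest permitted-onset suffix is /bj/; onset = /bj/, preceding coda = /bt/.
So the parse is ebn.njabt.bjer.
Syllable 2 is /njabt/: onset /nj/, nucleus /a/, coda /bt/.

bt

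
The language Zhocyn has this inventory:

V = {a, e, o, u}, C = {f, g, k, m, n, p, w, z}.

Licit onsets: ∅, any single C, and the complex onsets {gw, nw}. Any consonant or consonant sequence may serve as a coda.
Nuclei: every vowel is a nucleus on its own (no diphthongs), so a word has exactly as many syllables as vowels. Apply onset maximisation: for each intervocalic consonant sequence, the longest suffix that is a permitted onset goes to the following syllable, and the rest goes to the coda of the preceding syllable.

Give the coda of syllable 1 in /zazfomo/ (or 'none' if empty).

The vowels are a, o, o — 3 nuclei, so 3 syllables.
σ1/σ2 boundary: cluster /zf/ — the longest permitted-onset suffix is /f/; onset = /f/, preceding coda = /z/.
σ2/σ3 boundary: /m/ → onset of the next syllable (single consonants are always licit onsets).
Result: zaz.fo.mo.
Syllable 1 is /zaz/: onset /z/, nucleus /a/, coda /z/.

z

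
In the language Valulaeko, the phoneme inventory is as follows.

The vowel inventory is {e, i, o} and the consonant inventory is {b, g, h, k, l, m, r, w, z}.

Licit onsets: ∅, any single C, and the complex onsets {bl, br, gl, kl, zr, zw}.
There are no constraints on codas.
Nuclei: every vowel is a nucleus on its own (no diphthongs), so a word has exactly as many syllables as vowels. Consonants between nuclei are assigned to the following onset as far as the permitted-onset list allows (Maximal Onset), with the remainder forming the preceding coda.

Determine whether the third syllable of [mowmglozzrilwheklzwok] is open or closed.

closed

Vowels present: o, o, i, e, o; each is a nucleus, giving 5 syllables.
V1 /o/ – V2 /o/: /wmgl/ — longest licit onset from the right is /gl/, leaving /wm/ as coda.
V2 /o/ – V3 /i/: /zzr/ — longest licit onset from the right is /zr/, leaving /z/ as coda.
V3 /i/ – V4 /e/: cluster /lwh/ — the longest permitted-onset suffix is /h/; onset = /h/, preceding coda = /lw/.
V4 /e/ – V5 /o/: /klzw/ splits as /kl/ + /zw/ (/zw/ is the longest suffix that is a licit onset).
Putting it together: mowm.gloz.zrilw.hekl.zwok.
Syllable 3 is /zrilw/ with coda /lw/, so it is closed.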